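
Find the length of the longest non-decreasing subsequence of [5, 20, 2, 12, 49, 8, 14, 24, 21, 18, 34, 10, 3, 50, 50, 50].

Scanning left to right, the best length ending at each element is: 5→1, 20→2, 2→1, 12→2, 49→3, 8→2, 14→3, 24→4, 21→4, 18→4, 34→5, 10→3, 3→2, 50→6, 50→7, 50→8.
So the longest non-decreasing subsequence has length 8, e.g. 5, 12, 14, 24, 34, 50, 50, 50.

8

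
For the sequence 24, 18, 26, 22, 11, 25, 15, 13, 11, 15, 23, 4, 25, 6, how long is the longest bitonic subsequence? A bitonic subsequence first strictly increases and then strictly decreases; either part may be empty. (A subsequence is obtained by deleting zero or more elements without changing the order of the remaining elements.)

7

Let inc[i] be the LIS ending at i and dec[i] the longest strictly decreasing subsequence starting at i. inc = [1, 1, 2, 2, 1, 3, 2, 2, 1, 3, 4, 1, 5, 2], dec = [6, 5, 6, 5, 2, 5, 4, 3, 2, 2, 2, 1, 2, 1].
max_i inc[i]+dec[i]−1 = 7, with one witness 24, 26, 25, 15, 13, 11, 6.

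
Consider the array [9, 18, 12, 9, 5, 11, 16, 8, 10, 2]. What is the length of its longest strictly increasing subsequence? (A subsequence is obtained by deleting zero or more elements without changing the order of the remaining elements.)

Let dp[i] be the longest increasing subsequence ending at position i. Then dp = [1, 2, 2, 1, 1, 2, 3, 2, 3, 1].
The maximum is 3; one witness is 9, 12, 16 at positions 1,3,7.

3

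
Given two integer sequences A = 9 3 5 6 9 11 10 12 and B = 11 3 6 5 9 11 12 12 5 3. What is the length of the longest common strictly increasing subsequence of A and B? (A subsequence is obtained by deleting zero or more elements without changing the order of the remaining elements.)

5

A longest common strictly increasing subsequence is 3, 6, 9, 11, 12 (length 5); it appears in order in both A and B, and no longer such subsequence exists.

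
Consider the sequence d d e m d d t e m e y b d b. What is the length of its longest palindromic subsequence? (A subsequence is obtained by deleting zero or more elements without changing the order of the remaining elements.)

One longest palindromic subsequence is demddmed (positions 2,3,4,5,6,9,10,13); it reads the same forward and backward, and the interval DP gives dp[1][14] = 8.

8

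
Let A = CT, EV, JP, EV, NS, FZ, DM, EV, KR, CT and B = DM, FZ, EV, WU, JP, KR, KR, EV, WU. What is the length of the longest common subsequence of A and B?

3

A longest common subsequence is EV, JP, EV (length 3); the LCS DP confirms no longer common subsequence exists.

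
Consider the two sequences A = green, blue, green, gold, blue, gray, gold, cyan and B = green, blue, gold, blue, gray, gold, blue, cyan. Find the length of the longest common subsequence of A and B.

7

Backtracking the LCS table gives one alignment: green (A1,B1) → blue (A2,B2) → gold (A4,B3) → blue (A5,B4) → gray (A6,B5) → gold (A7,B6) → cyan (A8,B8).
So the longest common subsequence has length 7.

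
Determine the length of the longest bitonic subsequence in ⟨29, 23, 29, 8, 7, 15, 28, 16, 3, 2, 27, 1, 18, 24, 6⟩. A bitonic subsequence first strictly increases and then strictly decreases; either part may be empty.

7

Let inc[i] be the LIS ending at i and dec[i] the longest strictly decreasing subsequence starting at i. inc = [1, 1, 2, 1, 1, 2, 3, 3, 1, 1, 4, 1, 4, 5, 2], dec = [7, 6, 6, 5, 4, 4, 5, 4, 3, 2, 3, 1, 2, 2, 1].
max_i inc[i]+dec[i]−1 = 7, with one witness 29, 23, 8, 7, 3, 2, 1.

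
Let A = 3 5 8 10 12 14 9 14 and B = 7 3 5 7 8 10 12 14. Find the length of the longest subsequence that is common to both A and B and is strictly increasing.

6

For each value that appears in both, track the longest common increasing run ending there.
The best achievable length is 6; one witness is 3, 5, 8, 10, 12, 14 (A-positions 1,2,3,4,5,6, B-positions 2,3,5,6,7,8).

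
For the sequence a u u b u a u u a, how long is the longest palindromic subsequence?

7

Using dp[i][j] = 2 + dp[i+1][j−1] if the ends match, else max(dp[i+1][j], dp[i][j−1]):
dp[1][9] = 7. A witness is auuauua at positions 1,2,3,6,7,8,9.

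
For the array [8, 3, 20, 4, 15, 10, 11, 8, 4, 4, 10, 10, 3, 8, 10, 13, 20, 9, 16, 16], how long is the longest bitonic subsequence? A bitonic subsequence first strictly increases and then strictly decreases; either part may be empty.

One longest bitonic subsequence is 8, 20, 15, 11, 8, 4, 3 (positions 1,3,5,7,8,10,13): it rises to 20 then falls. Length 7 is optimal.

7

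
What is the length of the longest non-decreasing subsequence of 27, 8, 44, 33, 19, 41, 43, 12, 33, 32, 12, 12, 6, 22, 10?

Scanning left to right, the best length ending at each element is: 27→1, 8→1, 44→2, 33→2, 19→2, 41→3, 43→4, 12→2, 33→3, 32→3, 12→3, 12→4, 6→1, 22→5, 10→2.
So the longest non-decreasing subsequence has length 5, e.g. 8, 12, 12, 12, 22.

5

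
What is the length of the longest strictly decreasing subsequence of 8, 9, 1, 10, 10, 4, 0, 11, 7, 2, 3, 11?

3

One longest decreasing subsequence is 8, 1, 0 (positions 1,3,7), of length 3; no longer one exists.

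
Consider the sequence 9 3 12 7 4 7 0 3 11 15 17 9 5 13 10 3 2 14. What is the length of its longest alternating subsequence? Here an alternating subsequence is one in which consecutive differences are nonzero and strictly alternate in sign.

Track the best alternating length ending on an up-step vs a down-step at each position: up/down = 1/1, 1/2, 3/1, 3/4, 3/4, 5/4, 1/6, 7/6, 7/4, 7/1, 7/1, 7/8, 7/8, 9/8, 9/10, 7/10, 7/10, 11/8.
The maximum over both is 11; one such subsequence is 9, 3, 12, 4, 7, 0, 11, 9, 13, 10, 14.

11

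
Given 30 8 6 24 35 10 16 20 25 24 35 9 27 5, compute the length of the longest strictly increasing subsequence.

Let dp[i] be the longest increasing subsequence ending at position i. Then dp = [1, 1, 1, 2, 3, 2, 3, 4, 5, 5, 6, 2, 6, 1].
The maximum is 6; one witness is 8, 10, 16, 20, 25, 35 at positions 2,6,7,8,9,11.

6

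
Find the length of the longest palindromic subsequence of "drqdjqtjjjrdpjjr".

One longest palindromic subsequence is rjjjjjjr (positions 2,5,8,9,10,14,15,16); it reads the same forward and backward, and the interval DP gives dp[1][16] = 8.

8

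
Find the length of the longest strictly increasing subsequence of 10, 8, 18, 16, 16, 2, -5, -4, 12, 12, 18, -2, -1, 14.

One longest increasing subsequence is -5, -4, -2, -1, 14 (positions 7,8,12,13,14), of length 5; no longer one exists.

5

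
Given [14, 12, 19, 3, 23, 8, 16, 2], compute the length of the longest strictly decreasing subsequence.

4

Let dp[i] be the longest decreasing subsequence ending at position i. Then dp = [1, 2, 1, 3, 1, 3, 2, 4].
The maximum is 4; one witness is 14, 12, 3, 2 at positions 1,2,4,8.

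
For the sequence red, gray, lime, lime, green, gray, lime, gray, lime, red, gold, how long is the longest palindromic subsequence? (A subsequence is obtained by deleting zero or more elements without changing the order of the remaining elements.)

7

One longest palindromic subsequence is red lime gray lime gray lime red (positions 1,3,6,7,8,9,10); it reads the same forward and backward, and the interval DP gives dp[1][11] = 7.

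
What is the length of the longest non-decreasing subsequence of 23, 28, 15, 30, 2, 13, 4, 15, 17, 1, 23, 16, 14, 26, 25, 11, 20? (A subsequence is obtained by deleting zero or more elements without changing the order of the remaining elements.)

Let dp[i] be the longest non-decreasing subsequence ending at position i. Then dp = [1, 2, 1, 3, 1, 2, 2, 3, 4, 1, 5, 4, 3, 6, 6, 3, 5].
The maximum is 6; one witness is 2, 13, 15, 17, 23, 26 at positions 5,6,8,9,11,14.

6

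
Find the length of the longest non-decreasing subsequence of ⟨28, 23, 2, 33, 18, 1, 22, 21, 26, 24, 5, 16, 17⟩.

One longest non-decreasing subsequence is 2, 18, 22, 26 (positions 3,5,7,9), of length 4; no longer one exists.

4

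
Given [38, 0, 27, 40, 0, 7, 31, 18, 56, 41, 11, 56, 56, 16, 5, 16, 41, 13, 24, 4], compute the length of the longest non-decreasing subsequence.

7

Let dp[i] be the longest non-decreasing subsequence ending at position i. Then dp = [1, 1, 2, 3, 2, 3, 4, 4, 5, 5, 4, 6, 7, 5, 3, 6, 7, 5, 7, 3].
The maximum is 7; one witness is 0, 0, 7, 31, 56, 56, 56 at positions 2,5,6,7,9,12,13.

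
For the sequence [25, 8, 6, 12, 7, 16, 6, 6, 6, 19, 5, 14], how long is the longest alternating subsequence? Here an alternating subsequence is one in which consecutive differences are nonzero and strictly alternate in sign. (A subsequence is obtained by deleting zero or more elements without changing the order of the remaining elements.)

Track the best alternating length ending on an up-step vs a down-step at each position: up/down = 1/1, 1/2, 1/2, 3/2, 3/4, 5/2, 1/6, 1/6, 1/6, 7/2, 1/8, 9/8.
The maximum over both is 9; one such subsequence is 25, 8, 12, 7, 16, 6, 19, 5, 14.

9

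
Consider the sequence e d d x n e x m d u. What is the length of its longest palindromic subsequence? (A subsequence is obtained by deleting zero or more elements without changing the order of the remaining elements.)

5

Using dp[i][j] = 2 + dp[i+1][j−1] if the ends match, else max(dp[i+1][j], dp[i][j−1]):
dp[1][10] = 5. A witness is dxexd at positions 3,4,6,7,9.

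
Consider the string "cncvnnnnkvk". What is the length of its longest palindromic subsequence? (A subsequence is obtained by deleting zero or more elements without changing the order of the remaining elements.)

6

One longest palindromic subsequence is vnnnnv (positions 4,5,6,7,8,10); it reads the same forward and backward, and the interval DP gives dp[1][11] = 6.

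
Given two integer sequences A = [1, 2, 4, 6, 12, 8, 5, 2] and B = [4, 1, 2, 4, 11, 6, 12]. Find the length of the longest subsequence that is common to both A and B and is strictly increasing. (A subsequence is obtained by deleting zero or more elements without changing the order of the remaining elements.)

A longest common strictly increasing subsequence is 1, 2, 4, 6, 12 (length 5); it appears in order in both A and B, and no longer such subsequence exists.

5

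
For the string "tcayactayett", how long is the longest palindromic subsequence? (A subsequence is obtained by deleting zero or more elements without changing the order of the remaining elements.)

7

One longest palindromic subsequence is tyatayt (positions 1,4,5,7,8,9,12); it reads the same forward and backward, and the interval DP gives dp[1][12] = 7.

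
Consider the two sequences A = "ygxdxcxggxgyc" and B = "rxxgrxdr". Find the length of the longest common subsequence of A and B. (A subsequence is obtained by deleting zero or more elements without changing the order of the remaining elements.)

A longest common subsequence is xxgx (length 4); the LCS DP confirms no longer common subsequence exists.

4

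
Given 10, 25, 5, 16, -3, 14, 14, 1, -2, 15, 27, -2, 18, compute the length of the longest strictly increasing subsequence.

One longest increasing subsequence is 10, 14, 15, 27 (positions 1,6,10,11), of length 4; no longer one exists.

4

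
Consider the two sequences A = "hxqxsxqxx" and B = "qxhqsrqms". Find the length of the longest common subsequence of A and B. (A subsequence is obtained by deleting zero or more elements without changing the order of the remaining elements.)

A longest common subsequence is hqsq (length 4); the LCS DP confirms no longer common subsequence exists.

4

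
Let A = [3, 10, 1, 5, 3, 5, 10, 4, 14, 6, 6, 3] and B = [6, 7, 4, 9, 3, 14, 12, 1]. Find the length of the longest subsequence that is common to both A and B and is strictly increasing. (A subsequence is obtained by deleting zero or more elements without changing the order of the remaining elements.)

2

For each value that appears in both, track the longest common increasing run ending there.
The best achievable length is 2; one witness is 4, 14 (A-positions 8,9, B-positions 3,6).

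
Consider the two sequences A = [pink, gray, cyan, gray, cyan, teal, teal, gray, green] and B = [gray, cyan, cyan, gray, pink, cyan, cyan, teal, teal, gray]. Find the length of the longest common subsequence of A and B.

7

Backtracking the LCS table gives one alignment: gray (A2,B1) → cyan (A3,B3) → gray (A4,B4) → cyan (A5,B7) → teal (A6,B8) → teal (A7,B9) → gray (A8,B10).
So the longest common subsequence has length 7.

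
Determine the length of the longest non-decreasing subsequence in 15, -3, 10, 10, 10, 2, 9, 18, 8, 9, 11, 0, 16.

6

One longest non-decreasing subsequence is -3, 10, 10, 10, 11, 16 (positions 2,3,4,5,11,13), of length 6; no longer one exists.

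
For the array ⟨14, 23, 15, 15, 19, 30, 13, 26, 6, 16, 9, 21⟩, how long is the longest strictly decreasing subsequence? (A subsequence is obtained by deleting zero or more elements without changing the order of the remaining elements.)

4

Let dp[i] be the longest decreasing subsequence ending at position i. Then dp = [1, 1, 2, 2, 2, 1, 3, 2, 4, 3, 4, 3].
The maximum is 4; one witness is 23, 15, 13, 6 at positions 2,3,7,9.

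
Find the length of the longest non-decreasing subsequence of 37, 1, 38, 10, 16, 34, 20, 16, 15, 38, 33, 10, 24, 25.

One longest non-decreasing subsequence is 1, 10, 16, 20, 24, 25 (positions 2,4,5,7,13,14), of length 6; no longer one exists.

6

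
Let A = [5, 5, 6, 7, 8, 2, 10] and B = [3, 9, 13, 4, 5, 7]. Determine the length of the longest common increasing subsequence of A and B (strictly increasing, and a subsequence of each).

A longest common strictly increasing subsequence is 5, 7 (length 2); it appears in order in both A and B, and no longer such subsequence exists.

2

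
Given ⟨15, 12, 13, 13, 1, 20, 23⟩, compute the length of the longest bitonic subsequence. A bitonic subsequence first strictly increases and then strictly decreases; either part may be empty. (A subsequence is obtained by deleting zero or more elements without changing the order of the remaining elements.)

4

One longest bitonic subsequence is 12, 13, 20, 23 (positions 2,3,6,7): it rises to 23 then falls. Length 4 is optimal.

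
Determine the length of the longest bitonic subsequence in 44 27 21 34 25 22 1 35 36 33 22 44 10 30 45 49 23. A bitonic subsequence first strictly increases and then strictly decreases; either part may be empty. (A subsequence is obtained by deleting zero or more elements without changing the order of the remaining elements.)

8

Let inc[i] be the LIS ending at i and dec[i] the longest strictly decreasing subsequence starting at i. inc = [1, 1, 1, 2, 2, 2, 1, 3, 4, 3, 2, 5, 2, 3, 6, 7, 3], dec = [5, 4, 2, 4, 3, 2, 1, 4, 4, 3, 2, 3, 1, 2, 2, 2, 1].
max_i inc[i]+dec[i]−1 = 8, with one witness 27, 34, 35, 36, 44, 45, 49, 23.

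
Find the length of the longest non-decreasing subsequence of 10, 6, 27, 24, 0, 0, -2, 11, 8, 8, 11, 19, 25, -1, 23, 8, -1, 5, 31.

8

Let dp[i] be the longest non-decreasing subsequence ending at position i. Then dp = [1, 1, 2, 2, 1, 2, 1, 3, 3, 4, 5, 6, 7, 2, 7, 5, 3, 4, 8].
The maximum is 8; one witness is 0, 0, 8, 8, 11, 19, 25, 31 at positions 5,6,9,10,11,12,13,19.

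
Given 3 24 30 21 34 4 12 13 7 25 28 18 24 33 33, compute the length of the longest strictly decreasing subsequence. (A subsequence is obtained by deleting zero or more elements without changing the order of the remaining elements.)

One longest decreasing subsequence is 24, 21, 12, 7 (positions 2,4,7,9), of length 4; no longer one exists.

4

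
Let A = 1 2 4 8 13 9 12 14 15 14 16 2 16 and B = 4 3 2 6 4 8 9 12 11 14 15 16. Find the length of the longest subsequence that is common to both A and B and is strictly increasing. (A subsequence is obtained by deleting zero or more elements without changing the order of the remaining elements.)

For each value that appears in both, track the longest common increasing run ending there.
The best achievable length is 8; one witness is 2, 4, 8, 9, 12, 14, 15, 16 (A-positions 2,3,4,6,7,8,9,11, B-positions 3,5,6,7,8,10,11,12).

8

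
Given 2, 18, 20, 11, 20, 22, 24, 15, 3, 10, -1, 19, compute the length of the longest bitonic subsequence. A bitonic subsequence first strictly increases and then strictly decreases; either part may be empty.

One longest bitonic subsequence is 2, 18, 20, 22, 24, 15, 10, -1 (positions 1,2,3,6,7,8,10,11): it rises to 24 then falls. Length 8 is optimal.

8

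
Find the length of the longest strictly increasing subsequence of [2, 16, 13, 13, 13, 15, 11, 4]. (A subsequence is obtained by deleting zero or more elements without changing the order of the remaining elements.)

3

One longest increasing subsequence is 2, 13, 15 (positions 1,3,6), of length 3; no longer one exists.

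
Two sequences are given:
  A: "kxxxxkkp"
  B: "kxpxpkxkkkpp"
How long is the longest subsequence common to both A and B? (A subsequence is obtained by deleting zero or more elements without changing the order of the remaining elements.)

7

Backtracking the LCS table gives one alignment: k (A1,B1) → x (A2,B2) → x (A3,B4) → x (A4,B7) → k (A6,B9) → k (A7,B10) → p (A8,B12).
So the longest common subsequence has length 7.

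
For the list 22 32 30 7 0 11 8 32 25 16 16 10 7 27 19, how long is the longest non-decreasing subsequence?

Let dp[i] be the longest non-decreasing subsequence ending at position i. Then dp = [1, 2, 2, 1, 1, 2, 2, 3, 3, 3, 4, 3, 2, 5, 5].
The maximum is 5; one witness is 7, 11, 16, 16, 27 at positions 4,6,10,11,14.

5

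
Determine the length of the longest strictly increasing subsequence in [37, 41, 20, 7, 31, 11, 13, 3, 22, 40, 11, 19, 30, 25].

5

Scanning left to right, the best length ending at each element is: 37→1, 41→2, 20→1, 7→1, 31→2, 11→2, 13→3, 3→1, 22→4, 40→5, 11→2, 19→4, 30→5, 25→5.
So the longest increasing subsequence has length 5, e.g. 7, 11, 13, 22, 40.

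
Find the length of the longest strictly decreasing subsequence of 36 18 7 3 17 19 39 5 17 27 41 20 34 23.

4

Let dp[i] be the longest decreasing subsequence ending at position i. Then dp = [1, 2, 3, 4, 3, 2, 1, 4, 3, 2, 1, 3, 2, 3].
The maximum is 4; one witness is 36, 18, 7, 3 at positions 1,2,3,4.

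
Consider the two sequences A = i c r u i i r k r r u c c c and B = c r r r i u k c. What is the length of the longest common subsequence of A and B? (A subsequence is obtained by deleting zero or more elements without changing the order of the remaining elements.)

6

Backtracking the LCS table gives one alignment: c (A2,B1) → r (A3,B2) → r (A7,B3) → r (A9,B4) → u (A11,B6) → c (A14,B8).
So the longest common subsequence has length 6.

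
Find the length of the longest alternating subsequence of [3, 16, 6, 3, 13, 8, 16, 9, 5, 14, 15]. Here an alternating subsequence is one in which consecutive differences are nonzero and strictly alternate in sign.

Track the best alternating length ending on an up-step vs a down-step at each position: up/down = 1/1, 2/1, 2/3, 1/3, 4/3, 4/5, 6/1, 6/7, 4/7, 8/7, 8/7.
The maximum over both is 8; one such subsequence is 3, 16, 6, 13, 8, 16, 9, 14.

8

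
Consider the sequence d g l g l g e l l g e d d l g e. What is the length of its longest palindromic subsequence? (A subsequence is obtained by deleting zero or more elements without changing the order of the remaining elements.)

9

One longest palindromic subsequence is glglllglg (positions 2,3,4,5,8,9,10,14,15); it reads the same forward and backward, and the interval DP gives dp[1][16] = 9.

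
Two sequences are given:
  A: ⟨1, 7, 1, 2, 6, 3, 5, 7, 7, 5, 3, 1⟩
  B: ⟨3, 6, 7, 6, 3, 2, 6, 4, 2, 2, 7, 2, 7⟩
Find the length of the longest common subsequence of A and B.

5

Backtracking the LCS table gives one alignment: 7 (A2,B3) → 2 (A4,B6) → 6 (A5,B7) → 7 (A8,B11) → 7 (A9,B13).
So the longest common subsequence has length 5.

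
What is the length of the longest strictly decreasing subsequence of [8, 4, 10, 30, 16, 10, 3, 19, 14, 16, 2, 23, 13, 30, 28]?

One longest decreasing subsequence is 30, 16, 10, 3, 2 (positions 4,5,6,7,11), of length 5; no longer one exists.

5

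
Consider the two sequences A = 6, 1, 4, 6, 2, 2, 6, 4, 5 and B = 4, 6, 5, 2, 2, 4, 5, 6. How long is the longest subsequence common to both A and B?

A longest common subsequence is 4, 6, 2, 2, 4, 5 (length 6); the LCS DP confirms no longer common subsequence exists.

6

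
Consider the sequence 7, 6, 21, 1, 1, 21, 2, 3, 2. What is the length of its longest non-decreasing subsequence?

Scanning left to right, the best length ending at each element is: 7→1, 6→1, 21→2, 1→1, 1→2, 21→3, 2→3, 3→4, 2→4.
So the longest non-decreasing subsequence has length 4, e.g. 1, 1, 2, 3.

4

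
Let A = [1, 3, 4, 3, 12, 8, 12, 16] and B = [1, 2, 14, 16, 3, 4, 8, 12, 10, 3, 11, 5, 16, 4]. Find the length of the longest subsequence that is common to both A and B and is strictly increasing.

For each value that appears in both, track the longest common increasing run ending there.
The best achievable length is 6; one witness is 1, 3, 4, 8, 12, 16 (A-positions 1,2,3,6,7,8, B-positions 1,5,6,7,8,13).

6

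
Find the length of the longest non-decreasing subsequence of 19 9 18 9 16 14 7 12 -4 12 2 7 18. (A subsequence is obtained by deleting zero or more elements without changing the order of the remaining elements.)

One longest non-decreasing subsequence is 9, 9, 12, 12, 18 (positions 2,4,8,10,13), of length 5; no longer one exists.

5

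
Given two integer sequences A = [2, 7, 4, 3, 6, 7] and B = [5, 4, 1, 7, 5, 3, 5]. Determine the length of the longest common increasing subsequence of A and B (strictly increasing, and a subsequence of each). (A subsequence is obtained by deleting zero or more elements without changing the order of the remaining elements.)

2

A longest common strictly increasing subsequence is 4, 7 (length 2); it appears in order in both A and B, and no longer such subsequence exists.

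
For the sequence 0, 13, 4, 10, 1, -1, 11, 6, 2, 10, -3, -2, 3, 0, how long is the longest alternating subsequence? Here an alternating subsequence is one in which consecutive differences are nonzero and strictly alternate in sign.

Track the best alternating length ending on an up-step vs a down-step at each position: up/down = 1/1, 2/1, 2/3, 4/3, 2/5, 1/5, 6/3, 6/7, 6/7, 8/7, 1/9, 10/9, 10/9, 10/11.
The maximum over both is 11; one such subsequence is 0, 13, 4, 10, 1, 11, 6, 10, -3, 3, 0.

11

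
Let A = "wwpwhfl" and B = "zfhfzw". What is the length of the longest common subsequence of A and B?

A longest common subsequence is hf (length 2); the LCS DP confirms no longer common subsequence exists.

2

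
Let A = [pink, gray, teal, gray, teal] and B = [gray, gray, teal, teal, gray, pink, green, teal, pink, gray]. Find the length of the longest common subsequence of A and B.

4

Backtracking the LCS table gives one alignment: gray (A2,B2) → teal (A3,B4) → gray (A4,B5) → teal (A5,B8).
So the longest common subsequence has length 4.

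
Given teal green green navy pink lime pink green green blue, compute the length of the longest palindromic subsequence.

One longest palindromic subsequence is green green pink lime pink green green (positions 2,3,5,6,7,8,9); it reads the same forward and backward, and the interval DP gives dp[1][10] = 7.

7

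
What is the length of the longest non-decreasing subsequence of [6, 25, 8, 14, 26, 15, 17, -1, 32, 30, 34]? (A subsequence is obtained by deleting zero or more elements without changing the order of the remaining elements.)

Scanning left to right, the best length ending at each element is: 6→1, 25→2, 8→2, 14→3, 26→4, 15→4, 17→5, -1→1, 32→6, 30→6, 34→7.
So the longest non-decreasing subsequence has length 7, e.g. 6, 8, 14, 15, 17, 32, 34.

7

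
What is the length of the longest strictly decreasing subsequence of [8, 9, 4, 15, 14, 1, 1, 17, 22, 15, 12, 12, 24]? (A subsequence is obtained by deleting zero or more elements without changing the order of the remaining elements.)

Let dp[i] be the longest decreasing subsequence ending at position i. Then dp = [1, 1, 2, 1, 2, 3, 3, 1, 1, 2, 3, 3, 1].
The maximum is 3; one witness is 8, 4, 1 at positions 1,3,6.

3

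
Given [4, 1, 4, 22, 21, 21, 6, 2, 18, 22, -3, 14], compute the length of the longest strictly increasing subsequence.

5

One longest increasing subsequence is 1, 4, 6, 18, 22 (positions 2,3,7,9,10), of length 5; no longer one exists.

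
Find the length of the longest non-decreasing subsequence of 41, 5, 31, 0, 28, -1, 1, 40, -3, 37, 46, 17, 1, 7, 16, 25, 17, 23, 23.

One longest non-decreasing subsequence is 0, 1, 1, 7, 16, 17, 23, 23 (positions 4,7,13,14,15,17,18,19), of length 8; no longer one exists.

8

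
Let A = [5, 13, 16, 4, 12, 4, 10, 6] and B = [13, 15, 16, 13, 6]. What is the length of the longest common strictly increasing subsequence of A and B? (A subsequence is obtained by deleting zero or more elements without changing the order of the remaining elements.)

2

For each value that appears in both, track the longest common increasing run ending there.
The best achievable length is 2; one witness is 13, 16 (A-positions 2,3, B-positions 1,3).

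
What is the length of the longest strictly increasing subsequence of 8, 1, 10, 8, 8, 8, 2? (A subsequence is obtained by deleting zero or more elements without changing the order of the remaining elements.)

2

Let dp[i] be the longest increasing subsequence ending at position i. Then dp = [1, 1, 2, 2, 2, 2, 2].
The maximum is 2; one witness is 8, 10 at positions 1,3.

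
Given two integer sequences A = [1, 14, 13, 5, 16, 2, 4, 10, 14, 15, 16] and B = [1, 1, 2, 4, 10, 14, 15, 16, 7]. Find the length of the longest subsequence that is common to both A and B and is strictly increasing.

For each value that appears in both, track the longest common increasing run ending there.
The best achievable length is 7; one witness is 1, 2, 4, 10, 14, 15, 16 (A-positions 1,6,7,8,9,10,11, B-positions 1,3,4,5,6,7,8).

7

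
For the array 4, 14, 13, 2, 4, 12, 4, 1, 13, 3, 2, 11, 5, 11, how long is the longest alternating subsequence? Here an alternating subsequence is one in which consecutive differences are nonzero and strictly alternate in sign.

A longest alternating subsequence is 4, 14, 2, 12, 4, 13, 3, 11, 5, 11 (positions 1,2,4,6,7,9,10,12,13,14); its 9 consecutive differences strictly alternate in sign, and length 10 is optimal.

10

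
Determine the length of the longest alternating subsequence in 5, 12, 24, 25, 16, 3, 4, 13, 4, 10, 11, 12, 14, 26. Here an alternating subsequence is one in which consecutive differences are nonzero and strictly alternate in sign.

6

Track the best alternating length ending on an up-step vs a down-step at each position: up/down = 1/1, 2/1, 2/1, 2/1, 2/3, 1/3, 4/3, 4/3, 4/5, 6/5, 6/5, 6/5, 6/3, 6/1.
The maximum over both is 6; one such subsequence is 5, 12, 3, 13, 4, 10.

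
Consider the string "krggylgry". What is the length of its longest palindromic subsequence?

One longest palindromic subsequence is rglgr (positions 2,3,6,7,8); it reads the same forward and backward, and the interval DP gives dp[1][9] = 5.

5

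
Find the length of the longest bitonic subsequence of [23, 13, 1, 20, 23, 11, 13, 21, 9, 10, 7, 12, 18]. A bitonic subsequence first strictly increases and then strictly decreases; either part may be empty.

6

Let inc[i] be the LIS ending at i and dec[i] the longest strictly decreasing subsequence starting at i. inc = [1, 1, 1, 2, 3, 2, 3, 4, 2, 3, 2, 4, 5], dec = [5, 4, 1, 4, 4, 3, 3, 3, 2, 2, 1, 1, 1].
max_i inc[i]+dec[i]−1 = 6, with one witness 13, 20, 23, 21, 10, 7.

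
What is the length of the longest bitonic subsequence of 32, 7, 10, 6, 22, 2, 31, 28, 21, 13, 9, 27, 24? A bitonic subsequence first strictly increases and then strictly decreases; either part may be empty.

8

One longest bitonic subsequence is 7, 10, 22, 31, 28, 21, 13, 9 (positions 2,3,5,7,8,9,10,11): it rises to 31 then falls. Length 8 is optimal.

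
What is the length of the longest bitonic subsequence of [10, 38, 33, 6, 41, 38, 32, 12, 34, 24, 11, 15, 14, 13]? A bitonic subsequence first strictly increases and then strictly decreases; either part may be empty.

9

One longest bitonic subsequence is 10, 38, 41, 38, 34, 24, 15, 14, 13 (positions 1,2,5,6,9,10,12,13,14): it rises to 41 then falls. Length 9 is optimal.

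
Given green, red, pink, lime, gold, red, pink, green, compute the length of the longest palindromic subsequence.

5

Using dp[i][j] = 2 + dp[i+1][j−1] if the ends match, else max(dp[i+1][j], dp[i][j−1]):
dp[1][8] = 5. A witness is green pink red pink green at positions 1,3,6,7,8.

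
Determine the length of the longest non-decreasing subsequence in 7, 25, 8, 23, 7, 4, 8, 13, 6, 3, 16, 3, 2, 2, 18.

6

Scanning left to right, the best length ending at each element is: 7→1, 25→2, 8→2, 23→3, 7→2, 4→1, 8→3, 13→4, 6→2, 3→1, 16→5, 3→2, 2→1, 2→2, 18→6.
So the longest non-decreasing subsequence has length 6, e.g. 7, 8, 8, 13, 16, 18.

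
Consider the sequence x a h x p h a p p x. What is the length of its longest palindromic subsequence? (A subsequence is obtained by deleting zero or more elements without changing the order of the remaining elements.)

7

Using dp[i][j] = 2 + dp[i+1][j−1] if the ends match, else max(dp[i+1][j], dp[i][j−1]):
dp[1][10] = 7. A witness is xahphax at positions 1,2,3,5,6,7,10.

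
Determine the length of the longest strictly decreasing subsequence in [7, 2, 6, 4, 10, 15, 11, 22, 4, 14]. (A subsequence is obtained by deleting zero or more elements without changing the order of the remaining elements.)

3

Scanning left to right, the best length ending at each element is: 7→1, 2→2, 6→2, 4→3, 10→1, 15→1, 11→2, 22→1, 4→3, 14→2.
So the longest decreasing subsequence has length 3, e.g. 7, 6, 4.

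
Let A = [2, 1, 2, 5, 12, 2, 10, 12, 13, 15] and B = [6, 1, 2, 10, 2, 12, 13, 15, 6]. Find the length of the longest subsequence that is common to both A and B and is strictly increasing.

A longest common strictly increasing subsequence is 1, 2, 10, 12, 13, 15 (length 6); it appears in order in both A and B, and no longer such subsequence exists.

6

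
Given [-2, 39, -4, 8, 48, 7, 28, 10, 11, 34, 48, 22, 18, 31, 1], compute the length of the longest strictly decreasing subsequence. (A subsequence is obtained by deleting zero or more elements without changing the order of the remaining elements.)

Scanning left to right, the best length ending at each element is: -2→1, 39→1, -4→2, 8→2, 48→1, 7→3, 28→2, 10→3, 11→3, 34→2, 48→1, 22→3, 18→4, 31→3, 1→5.
So the longest decreasing subsequence has length 5, e.g. 39, 28, 22, 18, 1.

5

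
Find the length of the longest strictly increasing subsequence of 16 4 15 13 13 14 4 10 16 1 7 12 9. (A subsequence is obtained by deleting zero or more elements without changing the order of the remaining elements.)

Scanning left to right, the best length ending at each element is: 16→1, 4→1, 15→2, 13→2, 13→2, 14→3, 4→1, 10→2, 16→4, 1→1, 7→2, 12→3, 9→3.
So the longest increasing subsequence has length 4, e.g. 4, 13, 14, 16.

4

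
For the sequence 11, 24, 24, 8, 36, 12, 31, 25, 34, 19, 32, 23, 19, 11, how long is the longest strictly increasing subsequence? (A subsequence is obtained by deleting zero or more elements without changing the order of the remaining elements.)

4

Let dp[i] be the longest increasing subsequence ending at position i. Then dp = [1, 2, 2, 1, 3, 2, 3, 3, 4, 3, 4, 4, 3, 2].
The maximum is 4; one witness is 11, 24, 31, 34 at positions 1,2,7,9.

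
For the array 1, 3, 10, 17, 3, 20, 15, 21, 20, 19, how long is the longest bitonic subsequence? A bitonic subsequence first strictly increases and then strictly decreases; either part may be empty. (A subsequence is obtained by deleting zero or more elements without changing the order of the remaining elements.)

One longest bitonic subsequence is 1, 3, 10, 17, 20, 21, 20, 19 (positions 1,2,3,4,6,8,9,10): it rises to 21 then falls. Length 8 is optimal.

8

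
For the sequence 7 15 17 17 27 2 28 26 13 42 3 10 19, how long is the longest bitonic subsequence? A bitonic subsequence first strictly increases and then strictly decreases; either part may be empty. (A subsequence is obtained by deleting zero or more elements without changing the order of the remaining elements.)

8

One longest bitonic subsequence is 7, 15, 17, 27, 28, 26, 13, 10 (positions 1,2,3,5,7,8,9,12): it rises to 28 then falls. Length 8 is optimal.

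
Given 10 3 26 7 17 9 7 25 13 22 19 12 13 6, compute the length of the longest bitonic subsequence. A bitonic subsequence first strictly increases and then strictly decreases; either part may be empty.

8

Let inc[i] be the LIS ending at i and dec[i] the longest strictly decreasing subsequence starting at i. inc = [1, 1, 2, 2, 3, 3, 2, 4, 4, 5, 5, 4, 5, 2], dec = [4, 1, 6, 2, 4, 3, 2, 5, 3, 4, 3, 2, 2, 1].
max_i inc[i]+dec[i]−1 = 8, with one witness 3, 7, 17, 25, 22, 19, 13, 6.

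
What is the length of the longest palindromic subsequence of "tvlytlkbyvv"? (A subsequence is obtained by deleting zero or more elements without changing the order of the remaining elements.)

One longest palindromic subsequence is vybyv (positions 2,4,8,9,11); it reads the same forward and backward, and the interval DP gives dp[1][11] = 5.

5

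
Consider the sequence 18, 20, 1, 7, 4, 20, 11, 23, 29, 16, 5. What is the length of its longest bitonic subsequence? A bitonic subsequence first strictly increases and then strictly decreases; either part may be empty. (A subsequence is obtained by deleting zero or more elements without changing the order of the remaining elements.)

Let inc[i] be the LIS ending at i and dec[i] the longest strictly decreasing subsequence starting at i. inc = [1, 2, 1, 2, 2, 3, 3, 4, 5, 4, 3], dec = [3, 3, 1, 2, 1, 3, 2, 3, 3, 2, 1].
max_i inc[i]+dec[i]−1 = 7, with one witness 1, 7, 20, 23, 29, 16, 5.

7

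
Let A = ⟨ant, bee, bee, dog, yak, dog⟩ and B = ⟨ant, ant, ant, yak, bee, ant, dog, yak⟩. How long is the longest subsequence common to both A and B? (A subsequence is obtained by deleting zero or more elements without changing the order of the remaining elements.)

4

Backtracking the LCS table gives one alignment: ant (A1,B3) → bee (A2,B5) → dog (A4,B7) → yak (A5,B8).
So the longest common subsequence has length 4.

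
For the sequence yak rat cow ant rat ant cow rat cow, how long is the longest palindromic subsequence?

One longest palindromic subsequence is rat cow ant rat ant cow rat (positions 2,3,4,5,6,7,8); it reads the same forward and backward, and the interval DP gives dp[1][9] = 7.

7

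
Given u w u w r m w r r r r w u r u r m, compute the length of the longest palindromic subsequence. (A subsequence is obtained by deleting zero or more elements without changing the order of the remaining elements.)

11

One longest palindromic subsequence is uuwrrrrrwuu (positions 1,3,4,5,8,9,10,11,12,13,15); it reads the same forward and backward, and the interval DP gives dp[1][17] = 11.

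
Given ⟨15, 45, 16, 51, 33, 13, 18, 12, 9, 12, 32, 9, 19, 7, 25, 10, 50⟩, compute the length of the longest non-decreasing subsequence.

Scanning left to right, the best length ending at each element is: 15→1, 45→2, 16→2, 51→3, 33→3, 13→1, 18→3, 12→1, 9→1, 12→2, 32→4, 9→2, 19→4, 7→1, 25→5, 10→3, 50→6.
So the longest non-decreasing subsequence has length 6, e.g. 15, 16, 18, 19, 25, 50.

6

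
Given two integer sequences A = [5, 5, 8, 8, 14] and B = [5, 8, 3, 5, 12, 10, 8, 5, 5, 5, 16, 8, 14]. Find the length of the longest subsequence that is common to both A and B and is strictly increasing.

3

A longest common strictly increasing subsequence is 5, 8, 14 (length 3); it appears in order in both A and B, and no longer such subsequence exists.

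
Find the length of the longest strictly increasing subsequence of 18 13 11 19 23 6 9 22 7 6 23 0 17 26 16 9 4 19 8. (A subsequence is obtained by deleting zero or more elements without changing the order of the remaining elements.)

One longest increasing subsequence is 18, 19, 22, 23, 26 (positions 1,4,8,11,14), of length 5; no longer one exists.

5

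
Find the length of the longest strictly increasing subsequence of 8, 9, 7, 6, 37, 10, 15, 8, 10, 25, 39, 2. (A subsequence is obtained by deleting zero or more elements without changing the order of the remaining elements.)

One longest increasing subsequence is 8, 9, 10, 15, 25, 39 (positions 1,2,6,7,10,11), of length 6; no longer one exists.

6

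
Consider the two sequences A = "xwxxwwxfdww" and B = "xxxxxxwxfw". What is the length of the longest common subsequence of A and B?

Backtracking the LCS table gives one alignment: x (A1,B4) → x (A3,B5) → x (A4,B6) → w (A6,B7) → x (A7,B8) → f (A8,B9) → w (A11,B10).
So the longest common subsequence has length 7.

7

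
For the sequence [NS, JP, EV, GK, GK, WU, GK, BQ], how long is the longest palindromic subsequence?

One longest palindromic subsequence is GK WU GK (positions 5,6,7); it reads the same forward and backward, and the interval DP gives dp[1][8] = 3.

3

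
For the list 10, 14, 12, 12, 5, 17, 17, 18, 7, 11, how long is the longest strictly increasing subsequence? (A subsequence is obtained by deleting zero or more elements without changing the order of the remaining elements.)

4

One longest increasing subsequence is 10, 14, 17, 18 (positions 1,2,6,8), of length 4; no longer one exists.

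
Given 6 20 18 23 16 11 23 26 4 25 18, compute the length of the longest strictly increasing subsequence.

Let dp[i] be the longest increasing subsequence ending at position i. Then dp = [1, 2, 2, 3, 2, 2, 3, 4, 1, 4, 3].
The maximum is 4; one witness is 6, 20, 23, 26 at positions 1,2,4,8.

4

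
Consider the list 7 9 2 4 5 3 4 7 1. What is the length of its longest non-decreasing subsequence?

4

Let dp[i] be the longest non-decreasing subsequence ending at position i. Then dp = [1, 2, 1, 2, 3, 2, 3, 4, 1].
The maximum is 4; one witness is 2, 4, 5, 7 at positions 3,4,5,8.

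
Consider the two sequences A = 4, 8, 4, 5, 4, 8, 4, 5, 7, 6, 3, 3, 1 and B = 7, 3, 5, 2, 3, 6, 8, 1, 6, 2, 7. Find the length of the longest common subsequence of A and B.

A longest common subsequence is 7, 3, 3, 1 (length 4); the LCS DP confirms no longer common subsequence exists.

4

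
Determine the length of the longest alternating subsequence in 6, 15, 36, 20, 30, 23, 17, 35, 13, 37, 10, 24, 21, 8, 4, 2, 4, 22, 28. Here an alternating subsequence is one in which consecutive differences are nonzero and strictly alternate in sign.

12

Track the best alternating length ending on an up-step vs a down-step at each position: up/down = 1/1, 2/1, 2/1, 2/3, 4/3, 4/5, 2/5, 6/3, 2/7, 8/1, 2/9, 10/9, 10/11, 2/11, 1/11, 1/11, 12/11, 12/11, 12/9.
The maximum over both is 12; one such subsequence is 6, 36, 20, 30, 23, 35, 13, 37, 10, 24, 2, 4.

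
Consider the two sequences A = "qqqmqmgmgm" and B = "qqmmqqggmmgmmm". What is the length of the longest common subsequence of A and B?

A longest common subsequence is qqqmmgmm (length 8); the LCS DP confirms no longer common subsequence exists.

8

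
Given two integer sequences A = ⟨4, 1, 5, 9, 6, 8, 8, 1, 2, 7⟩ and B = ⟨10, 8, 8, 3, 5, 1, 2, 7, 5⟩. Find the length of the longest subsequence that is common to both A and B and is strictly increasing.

3

For each value that appears in both, track the longest common increasing run ending there.
The best achievable length is 3; one witness is 1, 2, 7 (A-positions 2,9,10, B-positions 6,7,8).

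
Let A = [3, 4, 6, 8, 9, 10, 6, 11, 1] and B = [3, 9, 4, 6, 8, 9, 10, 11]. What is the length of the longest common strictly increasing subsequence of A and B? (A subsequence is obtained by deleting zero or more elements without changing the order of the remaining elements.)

7

For each value that appears in both, track the longest common increasing run ending there.
The best achievable length is 7; one witness is 3, 4, 6, 8, 9, 10, 11 (A-positions 1,2,3,4,5,6,8, B-positions 1,3,4,5,6,7,8).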